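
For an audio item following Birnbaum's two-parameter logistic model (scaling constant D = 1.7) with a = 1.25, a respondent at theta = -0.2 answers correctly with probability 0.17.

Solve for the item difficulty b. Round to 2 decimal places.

0.55

P(theta) = 1 / (1 + exp(−D·a(theta − b)))
logit(0.17) = ln(0.17/0.83) = -1.5856
b = theta − logit/(1.7·a) = -0.2 − (-1.5856)/2.1250 = 0.5462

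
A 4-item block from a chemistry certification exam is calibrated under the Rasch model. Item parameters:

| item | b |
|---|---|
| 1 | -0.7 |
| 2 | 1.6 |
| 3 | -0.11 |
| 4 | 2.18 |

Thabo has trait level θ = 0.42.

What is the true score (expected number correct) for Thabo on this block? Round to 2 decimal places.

P(θ) = 1 / (1 + exp(−(θ − b)))
P_1 = 1/(1+e^{-1.1200}) = 0.7540
P_2 = 1/(1+e^{1.1800}) = 0.2351
P_3 = 1/(1+e^{-0.5300}) = 0.6295
P_4 = 1/(1+e^{1.7600}) = 0.1468
E[score] = 0.7540 + 0.2351 + 0.6295 + 0.1468 = 1.7653

1.77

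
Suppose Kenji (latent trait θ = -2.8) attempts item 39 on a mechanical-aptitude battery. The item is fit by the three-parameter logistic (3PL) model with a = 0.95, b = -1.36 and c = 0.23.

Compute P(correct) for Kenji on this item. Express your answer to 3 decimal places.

0.386

P(θ) = c + (1 − c) · 1 / (1 + exp(−a(θ − b)))
Exponent: 0.95 × (-2.8 − (-1.36)) = -1.3680
1/(1 + e^{1.3680}) = 0.2029
P = 0.23 + 0.77 × 0.2029 = 0.3863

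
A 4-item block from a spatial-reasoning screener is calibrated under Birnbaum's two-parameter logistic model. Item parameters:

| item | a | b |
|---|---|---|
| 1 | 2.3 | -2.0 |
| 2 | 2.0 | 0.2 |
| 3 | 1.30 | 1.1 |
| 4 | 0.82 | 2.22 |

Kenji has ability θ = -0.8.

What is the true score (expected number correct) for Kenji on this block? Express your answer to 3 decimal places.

1.215

P(θ) = 1 / (1 + exp(−a(θ − b)))
P_1 = 1/(1+e^{-2.7600}) = 0.9405
P_2 = 1/(1+e^{2.0000}) = 0.1192
P_3 = 1/(1+e^{2.4700}) = 0.0780
P_4 = 1/(1+e^{2.4764}) = 0.0775
E[score] = 0.9405 + 0.1192 + 0.0780 + 0.0775 = 1.2152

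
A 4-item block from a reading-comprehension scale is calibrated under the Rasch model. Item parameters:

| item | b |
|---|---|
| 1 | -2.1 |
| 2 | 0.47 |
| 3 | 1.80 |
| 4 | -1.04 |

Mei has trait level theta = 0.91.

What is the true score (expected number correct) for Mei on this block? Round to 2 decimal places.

2.73

P(theta) = 1 / (1 + exp(−(theta − b)))
P_1 = 1/(1+e^{-3.0100}) = 0.9530
P_2 = 1/(1+e^{-0.4400}) = 0.6083
P_3 = 1/(1+e^{0.8900}) = 0.2911
P_4 = 1/(1+e^{-1.9500}) = 0.8754
E[score] = 0.9530 + 0.6083 + 0.2911 + 0.8754 = 2.7278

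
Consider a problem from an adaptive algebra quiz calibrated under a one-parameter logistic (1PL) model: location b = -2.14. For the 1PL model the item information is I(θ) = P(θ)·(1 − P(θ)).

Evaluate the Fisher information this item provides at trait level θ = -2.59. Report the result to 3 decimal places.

0.238

P = 1/(1+e^{0.4500}) = 0.3894
P(1−P) = 0.3894 × 0.6106 = 0.2378
I = P(1−P) = 0.23776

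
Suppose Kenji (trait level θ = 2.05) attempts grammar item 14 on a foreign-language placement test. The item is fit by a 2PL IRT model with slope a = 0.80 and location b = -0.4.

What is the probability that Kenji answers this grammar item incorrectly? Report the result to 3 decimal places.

0.123

P(θ) = 1 / (1 + exp(−a(θ − b)))
Exponent: 0.80 × (2.05 − (-0.4)) = 1.9600
1/(1 + e^{-1.9600}) = 0.8765
P(incorrect) = 1 − 0.8765 = 0.1235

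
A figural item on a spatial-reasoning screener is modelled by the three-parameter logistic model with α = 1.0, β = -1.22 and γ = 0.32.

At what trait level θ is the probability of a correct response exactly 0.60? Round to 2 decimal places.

P(θ) = γ + (1 − γ) · 1 / (1 + exp(−α(θ − β)))
Remove guessing floor: (0.60 − 0.32)/(1 − 0.32) = 0.4118
logit = ln(0.4118/0.5882) = -0.3567
θ = β + logit/(α) = -1.22 + (-0.3567)/1.0000 = -1.5767

-1.58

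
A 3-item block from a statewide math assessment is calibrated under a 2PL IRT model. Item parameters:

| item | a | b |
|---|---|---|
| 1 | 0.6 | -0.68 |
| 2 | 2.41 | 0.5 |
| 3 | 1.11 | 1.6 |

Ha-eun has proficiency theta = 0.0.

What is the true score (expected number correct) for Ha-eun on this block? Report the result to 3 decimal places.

P(theta) = 1 / (1 + exp(−a(theta − b)))
P_1 = 1/(1+e^{-0.4080}) = 0.6006
P_2 = 1/(1+e^{1.2050}) = 0.2306
P_3 = 1/(1+e^{1.7760}) = 0.1448
E[score] = 0.6006 + 0.2306 + 0.1448 = 0.9760

0.976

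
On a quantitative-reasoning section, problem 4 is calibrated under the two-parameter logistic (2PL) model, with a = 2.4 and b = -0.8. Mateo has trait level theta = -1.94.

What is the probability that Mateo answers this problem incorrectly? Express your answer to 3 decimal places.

P(theta) = 1 / (1 + exp(−a(theta − b)))
Exponent: 2.4 × (-1.94 − (-0.8)) = -2.7360
1/(1 + e^{2.7360}) = 0.0609
P(incorrect) = 1 − 0.0609 = 0.9391

0.939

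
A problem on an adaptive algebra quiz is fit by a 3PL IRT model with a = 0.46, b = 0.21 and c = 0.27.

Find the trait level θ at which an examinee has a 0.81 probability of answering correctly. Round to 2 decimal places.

2.48

P(θ) = c + (1 − c) · 1 / (1 + exp(−a(θ − b)))
Remove guessing floor: (0.81 − 0.27)/(1 − 0.27) = 0.7397
logit = ln(0.7397/0.2603) = 1.0445
θ = b + logit/(a) = 0.21 + 1.0445/0.4600 = 2.4808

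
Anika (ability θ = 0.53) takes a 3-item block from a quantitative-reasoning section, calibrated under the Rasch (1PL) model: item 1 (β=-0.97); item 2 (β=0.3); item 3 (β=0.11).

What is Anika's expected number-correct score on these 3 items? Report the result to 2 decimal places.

1.98

P(θ) = 1 / (1 + exp(−(θ − β)))
P_1 = 1/(1+e^{-1.5000}) = 0.8176
P_2 = 1/(1+e^{-0.2300}) = 0.5572
P_3 = 1/(1+e^{-0.4200}) = 0.6035
E[score] = 0.8176 + 0.5572 + 0.6035 = 1.9783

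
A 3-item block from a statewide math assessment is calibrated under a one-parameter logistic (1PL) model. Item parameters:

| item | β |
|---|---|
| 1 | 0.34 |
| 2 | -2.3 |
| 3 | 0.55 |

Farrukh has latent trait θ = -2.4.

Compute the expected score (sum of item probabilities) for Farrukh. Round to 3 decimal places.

P(θ) = 1 / (1 + exp(−(θ − β)))
P_1 = 1/(1+e^{2.7400}) = 0.0607
P_2 = 1/(1+e^{0.1000}) = 0.4750
P_3 = 1/(1+e^{2.9500}) = 0.0497
E[score] = 0.0607 + 0.4750 + 0.0497 = 0.5854

0.585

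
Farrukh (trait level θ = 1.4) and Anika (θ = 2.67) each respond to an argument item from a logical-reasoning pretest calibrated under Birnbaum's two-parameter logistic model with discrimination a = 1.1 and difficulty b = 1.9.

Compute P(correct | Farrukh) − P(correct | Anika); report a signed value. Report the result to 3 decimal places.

-0.334

P(θ) = 1 / (1 + exp(−a(θ − b)))
P(Farrukh) = 0.3659  [exponent -0.5500]
P(Anika) = 0.6999  [exponent 0.8470]
Difference = 0.3659 − 0.6999 = -0.3341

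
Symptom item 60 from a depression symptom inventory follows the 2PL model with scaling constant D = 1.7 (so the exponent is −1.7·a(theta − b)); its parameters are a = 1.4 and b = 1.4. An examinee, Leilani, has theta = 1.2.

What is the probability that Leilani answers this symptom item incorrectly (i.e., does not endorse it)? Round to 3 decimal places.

P(theta) = 1 / (1 + exp(−D·a(theta − b)))
Exponent: 1.7 × 1.4 × (1.2 − 1.4) = -0.4760
1/(1 + e^{0.4760}) = 0.3832
P = 0.3832
P(incorrect) = 1 − 0.3832 = 0.6168

0.617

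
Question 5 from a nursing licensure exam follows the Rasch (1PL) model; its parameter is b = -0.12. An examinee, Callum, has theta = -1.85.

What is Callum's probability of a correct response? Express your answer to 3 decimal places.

P(theta) = 1 / (1 + exp(−(theta − b)))
Exponent: (-1.85 − (-0.12)) = -1.7300
1/(1 + e^{1.7300}) = 0.1506
P = 0.1506

0.151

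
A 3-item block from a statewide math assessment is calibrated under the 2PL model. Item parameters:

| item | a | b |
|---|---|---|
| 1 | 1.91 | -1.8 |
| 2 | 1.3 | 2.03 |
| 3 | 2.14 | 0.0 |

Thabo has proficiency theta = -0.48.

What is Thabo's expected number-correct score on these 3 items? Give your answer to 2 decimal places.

P(theta) = 1 / (1 + exp(−a(theta − b)))
P_1 = 1/(1+e^{-2.5212}) = 0.9256
P_2 = 1/(1+e^{3.2630}) = 0.0369
P_3 = 1/(1+e^{1.0272}) = 0.2636
E[score] = 0.9256 + 0.0369 + 0.2636 = 1.2261

1.23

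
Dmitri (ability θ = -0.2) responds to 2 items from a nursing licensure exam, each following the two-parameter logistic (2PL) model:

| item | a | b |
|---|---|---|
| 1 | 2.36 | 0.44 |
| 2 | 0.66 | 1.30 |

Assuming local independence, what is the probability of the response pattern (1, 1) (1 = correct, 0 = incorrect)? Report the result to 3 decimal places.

0.049

P(θ) = 1 / (1 + exp(−a(θ − b)))
P_1 = 1/(1+e^{1.5104}) = 0.1809
P_2 = 1/(1+e^{0.9900}) = 0.2709
L = P_1 × P_2 = 0.1809 × 0.2709 = 0.04900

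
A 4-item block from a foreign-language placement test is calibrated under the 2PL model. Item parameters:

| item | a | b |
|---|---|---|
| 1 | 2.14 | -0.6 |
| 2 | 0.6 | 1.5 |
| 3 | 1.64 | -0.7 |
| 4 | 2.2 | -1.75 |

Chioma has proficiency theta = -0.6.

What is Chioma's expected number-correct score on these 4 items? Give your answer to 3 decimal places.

2.188

P(theta) = 1 / (1 + exp(−a(theta − b)))
P_1 = 1/(1+e^{0.0000}) = 0.5000
P_2 = 1/(1+e^{1.2600}) = 0.2210
P_3 = 1/(1+e^{-0.1640}) = 0.5409
P_4 = 1/(1+e^{-2.5300}) = 0.9262
E[score] = 0.5000 + 0.2210 + 0.5409 + 0.9262 = 2.1881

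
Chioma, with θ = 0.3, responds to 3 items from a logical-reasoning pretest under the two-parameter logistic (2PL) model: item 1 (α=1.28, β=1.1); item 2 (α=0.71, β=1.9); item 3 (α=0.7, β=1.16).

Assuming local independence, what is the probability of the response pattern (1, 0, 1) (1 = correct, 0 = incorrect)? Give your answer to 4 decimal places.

P(θ) = 1 / (1 + exp(−α(θ − β)))
P_1 = 1/(1+e^{1.0240}) = 0.2642
P_2 = 1/(1+e^{1.1360}) = 0.2431
P_3 = 1/(1+e^{0.6020}) = 0.3539
L = P_1 × (1−P_2) × P_3 = 0.2642 × 0.7569 × 0.3539 = 0.07078

0.0708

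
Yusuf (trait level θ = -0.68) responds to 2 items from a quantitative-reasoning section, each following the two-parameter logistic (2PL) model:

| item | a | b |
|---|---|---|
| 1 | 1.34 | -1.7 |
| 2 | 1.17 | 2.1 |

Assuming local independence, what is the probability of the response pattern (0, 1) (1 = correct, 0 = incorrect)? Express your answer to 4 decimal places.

0.0076

P(θ) = 1 / (1 + exp(−a(θ − b)))
P_1 = 1/(1+e^{-1.3668}) = 0.7969
P_2 = 1/(1+e^{3.2526}) = 0.0372
L = (1−P_1) × P_2 = 0.2031 × 0.0372 = 0.00756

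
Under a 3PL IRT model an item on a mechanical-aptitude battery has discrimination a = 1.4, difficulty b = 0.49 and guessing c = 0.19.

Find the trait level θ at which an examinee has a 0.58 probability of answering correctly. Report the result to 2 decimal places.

0.44

P(θ) = c + (1 − c) · 1 / (1 + exp(−a(θ − b)))
Remove guessing floor: (0.58 − 0.19)/(1 − 0.19) = 0.4815
logit = ln(0.4815/0.5185) = -0.0741
θ = b + logit/(a) = 0.49 + (-0.0741)/1.4000 = 0.4371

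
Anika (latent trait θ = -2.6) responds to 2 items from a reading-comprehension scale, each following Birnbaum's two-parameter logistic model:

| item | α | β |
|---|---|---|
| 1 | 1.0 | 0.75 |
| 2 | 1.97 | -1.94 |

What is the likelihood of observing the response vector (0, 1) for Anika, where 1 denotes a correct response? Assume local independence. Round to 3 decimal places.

P(θ) = 1 / (1 + exp(−α(θ − β)))
P_1 = 1/(1+e^{3.3500}) = 0.0339
P_2 = 1/(1+e^{1.3002}) = 0.2141
L = (1−P_1) × P_2 = 0.9661 × 0.2141 = 0.20687

0.207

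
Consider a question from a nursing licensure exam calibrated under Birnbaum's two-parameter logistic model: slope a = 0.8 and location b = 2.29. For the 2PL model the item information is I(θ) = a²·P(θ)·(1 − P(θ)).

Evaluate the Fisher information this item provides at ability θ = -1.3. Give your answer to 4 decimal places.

0.0324

P = 1/(1+e^{2.8720}) = 0.0536
P(1−P) = 0.0536 × 0.9464 = 0.0507
I = a² × P(1−P) = 0.8² × 0.0507 = 0.03244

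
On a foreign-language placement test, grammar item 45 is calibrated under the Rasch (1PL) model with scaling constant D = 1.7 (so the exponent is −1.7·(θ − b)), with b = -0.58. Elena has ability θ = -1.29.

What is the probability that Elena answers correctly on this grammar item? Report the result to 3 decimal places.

P(θ) = 1 / (1 + exp(−D·(θ − b)))
Exponent: 1.7 × (-1.29 − (-0.58)) = -1.2070
1/(1 + e^{1.2070}) = 0.2302
P = 0.2302

0.230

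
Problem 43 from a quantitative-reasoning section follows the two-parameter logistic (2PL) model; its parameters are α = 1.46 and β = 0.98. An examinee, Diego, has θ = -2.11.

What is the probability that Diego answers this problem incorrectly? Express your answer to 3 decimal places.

0.989

P(θ) = 1 / (1 + exp(−α(θ − β)))
Exponent: 1.46 × (-2.11 − 0.98) = -4.5114
1/(1 + e^{4.5114}) = 0.0109
P(incorrect) = 1 − 0.0109 = 0.9891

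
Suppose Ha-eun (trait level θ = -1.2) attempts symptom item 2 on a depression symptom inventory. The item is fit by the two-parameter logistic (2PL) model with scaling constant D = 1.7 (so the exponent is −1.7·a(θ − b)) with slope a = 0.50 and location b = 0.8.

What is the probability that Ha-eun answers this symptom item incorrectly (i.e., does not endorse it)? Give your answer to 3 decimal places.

P(θ) = 1 / (1 + exp(−D·a(θ − b)))
Exponent: 1.7 × 0.50 × (-1.2 − 0.8) = -1.7000
1/(1 + e^{1.7000}) = 0.1545
P = 0.1545
P(incorrect) = 1 − 0.1545 = 0.8455

0.846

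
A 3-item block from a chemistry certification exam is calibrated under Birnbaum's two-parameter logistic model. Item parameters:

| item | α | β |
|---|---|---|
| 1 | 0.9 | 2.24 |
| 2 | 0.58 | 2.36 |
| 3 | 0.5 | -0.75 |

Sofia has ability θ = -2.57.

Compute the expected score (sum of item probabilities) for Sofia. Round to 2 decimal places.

0.35

P(θ) = 1 / (1 + exp(−α(θ − β)))
P_1 = 1/(1+e^{4.3290}) = 0.0130
P_2 = 1/(1+e^{2.8594}) = 0.0542
P_3 = 1/(1+e^{0.9100}) = 0.2870
E[score] = 0.0130 + 0.0542 + 0.2870 = 0.3542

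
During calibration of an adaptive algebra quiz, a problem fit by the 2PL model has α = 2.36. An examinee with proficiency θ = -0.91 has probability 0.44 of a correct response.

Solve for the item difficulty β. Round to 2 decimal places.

P(θ) = 1 / (1 + exp(−α(θ − β)))
logit(0.44) = ln(0.44/0.56) = -0.2412
β = θ − logit/(α) = -0.91 − (-0.2412)/2.3600 = -0.8078

-0.81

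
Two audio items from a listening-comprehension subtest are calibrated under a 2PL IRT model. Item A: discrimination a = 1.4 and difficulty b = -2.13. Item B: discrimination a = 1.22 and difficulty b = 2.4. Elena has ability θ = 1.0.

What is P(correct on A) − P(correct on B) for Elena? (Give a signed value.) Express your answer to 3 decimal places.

0.834

P(θ) = 1 / (1 + exp(−a(θ − b)))
P_A = 0.9877
P_B = 0.1534
P_A − P_B = 0.8342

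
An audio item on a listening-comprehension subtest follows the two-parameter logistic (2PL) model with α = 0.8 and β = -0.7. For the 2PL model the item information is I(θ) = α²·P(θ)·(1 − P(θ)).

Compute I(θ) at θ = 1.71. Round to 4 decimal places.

P = 1/(1+e^{-1.9280}) = 0.8730
P(1−P) = 0.8730 × 0.1270 = 0.1109
I = α² × P(1−P) = 0.8² × 0.1109 = 0.07094

0.0709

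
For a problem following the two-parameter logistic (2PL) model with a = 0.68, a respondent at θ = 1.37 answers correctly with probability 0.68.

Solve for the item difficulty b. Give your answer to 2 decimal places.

P(θ) = 1 / (1 + exp(−a(θ − b)))
logit(0.68) = ln(0.68/0.32) = 0.7538
b = θ − logit/(a) = 1.37 − 0.7538/0.6800 = 0.2615

0.26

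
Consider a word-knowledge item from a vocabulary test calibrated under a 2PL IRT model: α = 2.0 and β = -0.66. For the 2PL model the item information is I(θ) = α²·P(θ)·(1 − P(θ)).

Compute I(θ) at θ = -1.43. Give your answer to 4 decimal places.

0.5815

P = 1/(1+e^{1.5400}) = 0.1765
P(1−P) = 0.1765 × 0.8235 = 0.1454
I = α² × P(1−P) = 2.0² × 0.1454 = 0.58148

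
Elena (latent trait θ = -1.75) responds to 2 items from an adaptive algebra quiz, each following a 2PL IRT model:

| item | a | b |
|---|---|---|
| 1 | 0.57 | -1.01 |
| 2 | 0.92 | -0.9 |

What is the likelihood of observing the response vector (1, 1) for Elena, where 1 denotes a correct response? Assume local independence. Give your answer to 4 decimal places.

P(θ) = 1 / (1 + exp(−a(θ − b)))
P_1 = 1/(1+e^{0.4218}) = 0.3961
P_2 = 1/(1+e^{0.7820}) = 0.3139
L = P_1 × P_2 = 0.3961 × 0.3139 = 0.12433

0.1243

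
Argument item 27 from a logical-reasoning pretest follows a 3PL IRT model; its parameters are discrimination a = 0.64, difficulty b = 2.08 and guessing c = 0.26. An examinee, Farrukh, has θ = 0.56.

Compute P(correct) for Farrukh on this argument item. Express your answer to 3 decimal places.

P(θ) = c + (1 − c) · 1 / (1 + exp(−a(θ − b)))
Exponent: 0.64 × (0.56 − 2.08) = -0.9728
1/(1 + e^{0.9728}) = 0.2743
P = 0.26 + 0.74 × 0.2743 = 0.4630

0.463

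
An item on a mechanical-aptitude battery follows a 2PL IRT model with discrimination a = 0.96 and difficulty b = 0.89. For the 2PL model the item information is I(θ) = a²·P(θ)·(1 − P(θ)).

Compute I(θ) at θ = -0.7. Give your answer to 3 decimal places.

P = 1/(1+e^{1.5264}) = 0.1785
P(1−P) = 0.1785 × 0.8215 = 0.1467
I = a² × P(1−P) = 0.96² × 0.1467 = 0.13515

0.135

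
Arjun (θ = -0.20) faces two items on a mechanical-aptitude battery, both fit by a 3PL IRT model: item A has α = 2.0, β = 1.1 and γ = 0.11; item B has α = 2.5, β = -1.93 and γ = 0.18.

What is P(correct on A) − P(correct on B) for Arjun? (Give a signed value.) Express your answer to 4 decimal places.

-0.8178

P(θ) = γ + (1 − γ) · 1 / (1 + exp(−α(θ − β)))
P_A = 0.1715
P_B = 0.9893
P_A − P_B = -0.8178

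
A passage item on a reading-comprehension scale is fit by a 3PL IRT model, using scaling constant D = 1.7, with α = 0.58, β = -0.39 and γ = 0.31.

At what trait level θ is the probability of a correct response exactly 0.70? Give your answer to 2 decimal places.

-0.12

P(θ) = γ + (1 − γ) · 1 / (1 + exp(−D·α(θ − β)))
Remove guessing floor: (0.70 − 0.31)/(1 − 0.31) = 0.5652
logit = ln(0.5652/0.4348) = 0.2624
θ = β + logit/(1.7·α) = -0.39 + 0.2624/0.9860 = -0.1239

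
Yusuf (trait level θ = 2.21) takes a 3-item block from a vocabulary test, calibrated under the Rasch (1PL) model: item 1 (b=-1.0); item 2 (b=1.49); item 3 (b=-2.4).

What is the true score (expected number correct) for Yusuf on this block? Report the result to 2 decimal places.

2.62

P(θ) = 1 / (1 + exp(−(θ − b)))
P_1 = 1/(1+e^{-3.2100}) = 0.9612
P_2 = 1/(1+e^{-0.7200}) = 0.6726
P_3 = 1/(1+e^{-4.6100}) = 0.9901
E[score] = 0.9612 + 0.6726 + 0.9901 = 2.6240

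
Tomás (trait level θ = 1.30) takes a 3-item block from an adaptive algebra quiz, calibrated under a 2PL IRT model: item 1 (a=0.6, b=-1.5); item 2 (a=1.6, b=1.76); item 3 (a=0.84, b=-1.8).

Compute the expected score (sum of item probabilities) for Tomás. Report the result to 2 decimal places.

P(θ) = 1 / (1 + exp(−a(θ − b)))
P_1 = 1/(1+e^{-1.6800}) = 0.8429
P_2 = 1/(1+e^{0.7360}) = 0.3239
P_3 = 1/(1+e^{-2.6040}) = 0.9311
E[score] = 0.8429 + 0.3239 + 0.9311 = 2.0979

2.10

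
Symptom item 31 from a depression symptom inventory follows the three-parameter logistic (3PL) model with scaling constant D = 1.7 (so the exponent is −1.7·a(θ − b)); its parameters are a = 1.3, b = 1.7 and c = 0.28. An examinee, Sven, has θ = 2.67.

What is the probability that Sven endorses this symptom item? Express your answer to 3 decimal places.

0.924

P(θ) = c + (1 − c) · 1 / (1 + exp(−D·a(θ − b)))
Exponent: 1.7 × 1.3 × (2.67 − 1.7) = 2.1437
1/(1 + e^{-2.1437}) = 0.8951
P = 0.28 + 0.72 × 0.8951 = 0.9245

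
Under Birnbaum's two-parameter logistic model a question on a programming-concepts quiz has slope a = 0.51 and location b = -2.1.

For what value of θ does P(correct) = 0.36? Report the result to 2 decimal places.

P(θ) = 1 / (1 + exp(−a(θ − b)))
logit = ln(0.3600/0.6400) = -0.5754
θ = b + logit/(a) = -2.1 + (-0.5754)/0.5100 = -3.2282

-3.23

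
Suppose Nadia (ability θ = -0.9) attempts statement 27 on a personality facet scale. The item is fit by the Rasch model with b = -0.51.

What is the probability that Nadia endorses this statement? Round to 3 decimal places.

P(θ) = 1 / (1 + exp(−(θ − b)))
Exponent: (-0.9 − (-0.51)) = -0.3900
1/(1 + e^{0.3900}) = 0.4037
P = 0.4037

0.404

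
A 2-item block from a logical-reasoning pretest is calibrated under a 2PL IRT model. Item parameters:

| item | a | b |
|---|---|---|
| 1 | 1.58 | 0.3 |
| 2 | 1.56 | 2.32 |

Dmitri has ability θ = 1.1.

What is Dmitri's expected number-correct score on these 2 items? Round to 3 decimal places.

0.909

P(θ) = 1 / (1 + exp(−a(θ − b)))
P_1 = 1/(1+e^{-1.2640}) = 0.7797
P_2 = 1/(1+e^{1.9032}) = 0.1297
E[score] = 0.7797 + 0.1297 = 0.9095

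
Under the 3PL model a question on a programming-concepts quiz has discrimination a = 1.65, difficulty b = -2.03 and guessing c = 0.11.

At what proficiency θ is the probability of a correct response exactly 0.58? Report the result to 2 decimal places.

-1.96

P(θ) = c + (1 − c) · 1 / (1 + exp(−a(θ − b)))
Remove guessing floor: (0.58 − 0.11)/(1 − 0.11) = 0.5281
logit = ln(0.5281/0.4719) = 0.1125
θ = b + logit/(a) = -2.03 + 0.1125/1.6500 = -1.9618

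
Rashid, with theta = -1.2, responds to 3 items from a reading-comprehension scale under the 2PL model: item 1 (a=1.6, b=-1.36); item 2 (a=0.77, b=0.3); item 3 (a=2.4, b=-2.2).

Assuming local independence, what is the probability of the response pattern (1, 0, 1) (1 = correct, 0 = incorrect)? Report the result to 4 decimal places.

P(theta) = 1 / (1 + exp(−a(theta − b)))
P_1 = 1/(1+e^{-0.2560}) = 0.5637
P_2 = 1/(1+e^{1.1550}) = 0.2396
P_3 = 1/(1+e^{-2.4000}) = 0.9168
L = P_1 × (1−P_2) × P_3 = 0.5637 × 0.7604 × 0.9168 = 0.39297

0.3930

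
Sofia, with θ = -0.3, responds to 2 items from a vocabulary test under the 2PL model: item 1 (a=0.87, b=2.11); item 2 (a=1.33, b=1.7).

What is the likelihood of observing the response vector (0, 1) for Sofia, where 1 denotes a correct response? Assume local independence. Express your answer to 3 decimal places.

0.058

P(θ) = 1 / (1 + exp(−a(θ − b)))
P_1 = 1/(1+e^{2.0967}) = 0.1094
P_2 = 1/(1+e^{2.6600}) = 0.0654
L = (1−P_1) × P_2 = 0.8906 × 0.0654 = 0.05822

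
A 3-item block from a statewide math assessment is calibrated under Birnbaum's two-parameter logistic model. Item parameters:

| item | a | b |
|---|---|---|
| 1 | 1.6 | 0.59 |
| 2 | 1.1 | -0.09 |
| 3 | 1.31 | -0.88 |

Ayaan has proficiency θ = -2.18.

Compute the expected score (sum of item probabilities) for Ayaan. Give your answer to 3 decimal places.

0.257

P(θ) = 1 / (1 + exp(−a(θ − b)))
P_1 = 1/(1+e^{4.4320}) = 0.0118
P_2 = 1/(1+e^{2.2990}) = 0.0912
P_3 = 1/(1+e^{1.7030}) = 0.1541
E[score] = 0.0118 + 0.0912 + 0.1541 = 0.2570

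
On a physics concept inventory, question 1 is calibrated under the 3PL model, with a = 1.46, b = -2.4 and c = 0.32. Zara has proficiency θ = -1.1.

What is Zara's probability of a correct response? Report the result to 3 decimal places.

P(θ) = c + (1 − c) · 1 / (1 + exp(−a(θ − b)))
Exponent: 1.46 × (-1.1 − (-2.4)) = 1.8980
1/(1 + e^{-1.8980}) = 0.8697
P = 0.32 + 0.68 × 0.8697 = 0.9114

0.911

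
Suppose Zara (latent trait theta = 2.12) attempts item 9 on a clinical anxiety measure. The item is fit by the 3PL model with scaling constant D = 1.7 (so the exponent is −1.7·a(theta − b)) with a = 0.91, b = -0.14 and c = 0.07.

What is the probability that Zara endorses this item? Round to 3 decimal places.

0.973

P(theta) = c + (1 − c) · 1 / (1 + exp(−D·a(theta − b)))
Exponent: 1.7 × 0.91 × (2.12 − (-0.14)) = 3.4962
1/(1 + e^{-3.4962}) = 0.9706
P = 0.07 + 0.93 × 0.9706 = 0.9726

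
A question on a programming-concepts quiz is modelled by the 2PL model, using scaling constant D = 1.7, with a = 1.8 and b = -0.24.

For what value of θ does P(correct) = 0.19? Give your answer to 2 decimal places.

P(θ) = 1 / (1 + exp(−D·a(θ − b)))
logit = ln(0.1900/0.8100) = -1.4500
θ = b + logit/(1.7·a) = -0.24 + (-1.4500)/3.0600 = -0.7139

-0.71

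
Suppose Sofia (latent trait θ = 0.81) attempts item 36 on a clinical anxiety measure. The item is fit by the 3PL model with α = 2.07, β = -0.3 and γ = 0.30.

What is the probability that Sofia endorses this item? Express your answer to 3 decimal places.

P(θ) = γ + (1 − γ) · 1 / (1 + exp(−α(θ − β)))
Exponent: 2.07 × (0.81 − (-0.3)) = 2.2977
1/(1 + e^{-2.2977}) = 0.9087
P = 0.30 + 0.70 × 0.9087 = 0.9361

0.936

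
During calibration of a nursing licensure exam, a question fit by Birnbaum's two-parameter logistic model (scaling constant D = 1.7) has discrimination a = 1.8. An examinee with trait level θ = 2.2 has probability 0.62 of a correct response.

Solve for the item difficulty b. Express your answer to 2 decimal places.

2.04

P(θ) = 1 / (1 + exp(−D·a(θ − b)))
logit(0.62) = ln(0.62/0.38) = 0.4895
b = θ − logit/(1.7·a) = 2.2 − 0.4895/3.0600 = 2.0400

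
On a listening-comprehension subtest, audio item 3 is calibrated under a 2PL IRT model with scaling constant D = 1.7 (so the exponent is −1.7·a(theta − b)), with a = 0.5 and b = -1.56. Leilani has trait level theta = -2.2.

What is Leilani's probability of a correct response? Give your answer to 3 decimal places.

0.367

P(theta) = 1 / (1 + exp(−D·a(theta − b)))
Exponent: 1.7 × 0.5 × (-2.2 − (-1.56)) = -0.5440
1/(1 + e^{0.5440}) = 0.3673
P = 0.3673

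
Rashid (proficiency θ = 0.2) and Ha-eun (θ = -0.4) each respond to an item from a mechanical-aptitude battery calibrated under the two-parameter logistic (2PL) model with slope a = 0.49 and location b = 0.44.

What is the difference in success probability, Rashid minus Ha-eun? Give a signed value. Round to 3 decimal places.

P(θ) = 1 / (1 + exp(−a(θ − b)))
P(Rashid) = 0.4706  [exponent -0.1176]
P(Ha-eun) = 0.3985  [exponent -0.4116]
Difference = 0.4706 − 0.3985 = 0.0721

0.072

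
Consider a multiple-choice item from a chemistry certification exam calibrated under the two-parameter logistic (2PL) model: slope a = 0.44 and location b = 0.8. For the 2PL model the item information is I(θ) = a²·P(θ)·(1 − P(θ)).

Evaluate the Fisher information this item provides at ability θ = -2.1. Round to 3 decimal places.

P = 1/(1+e^{1.2760}) = 0.2182
P(1−P) = 0.2182 × 0.7818 = 0.1706
I = a² × P(1−P) = 0.44² × 0.1706 = 0.03303

0.033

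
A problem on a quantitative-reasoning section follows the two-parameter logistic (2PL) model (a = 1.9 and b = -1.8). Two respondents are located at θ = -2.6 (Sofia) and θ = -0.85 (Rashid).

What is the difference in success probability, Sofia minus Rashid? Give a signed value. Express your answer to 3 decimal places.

P(θ) = 1 / (1 + exp(−a(θ − b)))
P(Sofia) = 0.1795  [exponent -1.5200]
P(Rashid) = 0.8588  [exponent 1.8050]
Difference = 0.1795 − 0.8588 = -0.6793

-0.679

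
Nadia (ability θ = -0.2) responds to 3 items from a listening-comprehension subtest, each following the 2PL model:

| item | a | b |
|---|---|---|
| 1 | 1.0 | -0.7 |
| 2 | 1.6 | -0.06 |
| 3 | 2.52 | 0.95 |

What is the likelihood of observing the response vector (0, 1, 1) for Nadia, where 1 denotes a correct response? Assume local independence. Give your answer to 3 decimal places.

P(θ) = 1 / (1 + exp(−a(θ − b)))
P_1 = 1/(1+e^{-0.5000}) = 0.6225
P_2 = 1/(1+e^{0.2240}) = 0.4442
P_3 = 1/(1+e^{2.8980}) = 0.0523
L = (1−P_1) × P_2 × P_3 = 0.3775 × 0.4442 × 0.0523 = 0.00876

0.009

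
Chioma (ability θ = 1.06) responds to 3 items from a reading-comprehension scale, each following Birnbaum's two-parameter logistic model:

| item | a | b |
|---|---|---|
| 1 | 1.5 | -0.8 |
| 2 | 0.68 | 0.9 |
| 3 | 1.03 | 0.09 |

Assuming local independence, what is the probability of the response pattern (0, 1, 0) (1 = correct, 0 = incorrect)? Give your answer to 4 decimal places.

P(θ) = 1 / (1 + exp(−a(θ − b)))
P_1 = 1/(1+e^{-2.7900}) = 0.9421
P_2 = 1/(1+e^{-0.1088}) = 0.5272
P_3 = 1/(1+e^{-0.9991}) = 0.7309
L = (1−P_1) × P_2 × (1−P_3) = 0.0579 × 0.5272 × 0.2691 = 0.00821

0.0082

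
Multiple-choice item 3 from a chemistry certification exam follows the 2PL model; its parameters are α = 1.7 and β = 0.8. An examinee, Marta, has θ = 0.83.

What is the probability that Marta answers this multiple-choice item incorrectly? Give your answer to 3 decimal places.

0.487

P(θ) = 1 / (1 + exp(−α(θ − β)))
Exponent: 1.7 × (0.83 − 0.8) = 0.0510
1/(1 + e^{-0.0510}) = 0.5127
P(incorrect) = 1 − 0.5127 = 0.4873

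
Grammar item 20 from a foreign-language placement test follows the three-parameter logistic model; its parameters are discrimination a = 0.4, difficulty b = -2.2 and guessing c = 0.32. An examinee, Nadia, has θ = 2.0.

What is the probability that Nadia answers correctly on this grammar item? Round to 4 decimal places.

0.8932

P(θ) = c + (1 − c) · 1 / (1 + exp(−a(θ − b)))
Exponent: 0.4 × (2.0 − (-2.2)) = 1.6800
1/(1 + e^{-1.6800}) = 0.8429
P = 0.32 + 0.68 × 0.8429 = 0.8932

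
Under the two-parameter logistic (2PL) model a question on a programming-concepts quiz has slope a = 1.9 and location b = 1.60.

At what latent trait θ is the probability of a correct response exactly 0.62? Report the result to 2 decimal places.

1.86

P(θ) = 1 / (1 + exp(−a(θ − b)))
logit = ln(0.6200/0.3800) = 0.4895
θ = b + logit/(a) = 1.60 + 0.4895/1.9000 = 1.8577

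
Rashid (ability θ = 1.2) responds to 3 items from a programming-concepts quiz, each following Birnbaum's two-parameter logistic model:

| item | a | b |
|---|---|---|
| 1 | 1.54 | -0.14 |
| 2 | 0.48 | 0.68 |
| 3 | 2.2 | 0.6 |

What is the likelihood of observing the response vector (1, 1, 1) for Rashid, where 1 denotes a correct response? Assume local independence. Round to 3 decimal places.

0.394

P(θ) = 1 / (1 + exp(−a(θ − b)))
P_1 = 1/(1+e^{-2.0636}) = 0.8873
P_2 = 1/(1+e^{-0.2496}) = 0.5621
P_3 = 1/(1+e^{-1.3200}) = 0.7892
L = P_1 × P_2 × P_3 = 0.8873 × 0.5621 × 0.7892 = 0.39360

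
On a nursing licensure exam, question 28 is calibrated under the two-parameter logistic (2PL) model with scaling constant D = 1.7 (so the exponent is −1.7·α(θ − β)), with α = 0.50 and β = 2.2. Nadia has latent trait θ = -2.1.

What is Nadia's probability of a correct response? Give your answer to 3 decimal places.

0.025

P(θ) = 1 / (1 + exp(−D·α(θ − β)))
Exponent: 1.7 × 0.50 × (-2.1 − 2.2) = -3.6550
1/(1 + e^{3.6550}) = 0.0252
P = 0.0252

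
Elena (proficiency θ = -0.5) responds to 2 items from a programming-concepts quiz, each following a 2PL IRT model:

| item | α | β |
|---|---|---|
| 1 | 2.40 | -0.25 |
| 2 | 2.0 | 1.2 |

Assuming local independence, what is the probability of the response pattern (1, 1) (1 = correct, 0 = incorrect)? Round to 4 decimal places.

0.0114

P(θ) = 1 / (1 + exp(−α(θ − β)))
P_1 = 1/(1+e^{0.6000}) = 0.3543
P_2 = 1/(1+e^{3.4000}) = 0.0323
L = P_1 × P_2 = 0.3543 × 0.0323 = 0.01144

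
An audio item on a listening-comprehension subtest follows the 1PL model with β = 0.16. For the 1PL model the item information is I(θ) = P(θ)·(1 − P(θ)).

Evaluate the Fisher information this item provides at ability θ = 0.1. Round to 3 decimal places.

P = 1/(1+e^{0.0600}) = 0.4850
P(1−P) = 0.4850 × 0.5150 = 0.2498
I = P(1−P) = 0.24978

0.250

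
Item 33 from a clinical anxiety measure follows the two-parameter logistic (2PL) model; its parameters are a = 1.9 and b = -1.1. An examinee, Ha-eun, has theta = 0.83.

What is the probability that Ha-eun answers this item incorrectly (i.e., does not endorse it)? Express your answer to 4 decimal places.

P(theta) = 1 / (1 + exp(−a(theta − b)))
Exponent: 1.9 × (0.83 − (-1.1)) = 3.6670
1/(1 + e^{-3.6670}) = 0.9751
P(incorrect) = 1 − 0.9751 = 0.0249

0.0249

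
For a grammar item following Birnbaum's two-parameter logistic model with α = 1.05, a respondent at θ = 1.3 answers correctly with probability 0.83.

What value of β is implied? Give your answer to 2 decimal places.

P(θ) = 1 / (1 + exp(−α(θ − β)))
logit(0.83) = ln(0.83/0.17) = 1.5856
β = θ − logit/(α) = 1.3 − 1.5856/1.0500 = -0.2101

-0.21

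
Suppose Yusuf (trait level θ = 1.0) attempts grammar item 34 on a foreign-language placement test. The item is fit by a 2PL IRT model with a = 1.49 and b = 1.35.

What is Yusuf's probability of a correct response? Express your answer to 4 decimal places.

0.3725

P(θ) = 1 / (1 + exp(−a(θ − b)))
Exponent: 1.49 × (1.0 − 1.35) = -0.5215
1/(1 + e^{0.5215}) = 0.3725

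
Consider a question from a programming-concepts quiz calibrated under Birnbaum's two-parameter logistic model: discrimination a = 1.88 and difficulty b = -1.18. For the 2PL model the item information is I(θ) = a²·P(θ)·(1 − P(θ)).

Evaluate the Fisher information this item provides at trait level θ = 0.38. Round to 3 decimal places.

0.170

P = 1/(1+e^{-2.9328}) = 0.9494
P(1−P) = 0.9494 × 0.0506 = 0.0480
I = a² × P(1−P) = 1.88² × 0.0480 = 0.16965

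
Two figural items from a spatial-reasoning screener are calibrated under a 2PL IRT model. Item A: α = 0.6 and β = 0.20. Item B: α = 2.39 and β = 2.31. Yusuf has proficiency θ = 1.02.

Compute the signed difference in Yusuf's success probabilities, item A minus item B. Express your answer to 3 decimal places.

P(θ) = 1 / (1 + exp(−α(θ − β)))
P_A = 0.6206
P_B = 0.0438
P_A − P_B = 0.5768

0.577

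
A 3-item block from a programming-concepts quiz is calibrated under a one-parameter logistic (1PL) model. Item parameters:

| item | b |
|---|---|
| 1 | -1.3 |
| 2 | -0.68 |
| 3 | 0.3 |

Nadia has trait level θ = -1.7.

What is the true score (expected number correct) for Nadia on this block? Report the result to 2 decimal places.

P(θ) = 1 / (1 + exp(−(θ − b)))
P_1 = 1/(1+e^{0.4000}) = 0.4013
P_2 = 1/(1+e^{1.0200}) = 0.2650
P_3 = 1/(1+e^{2.0000}) = 0.1192
E[score] = 0.4013 + 0.2650 + 0.1192 = 0.7855

0.79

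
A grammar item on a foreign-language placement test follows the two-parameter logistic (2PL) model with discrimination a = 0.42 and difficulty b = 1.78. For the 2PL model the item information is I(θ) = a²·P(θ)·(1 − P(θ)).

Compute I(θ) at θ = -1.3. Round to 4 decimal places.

P = 1/(1+e^{1.2936}) = 0.2152
P(1−P) = 0.2152 × 0.7848 = 0.1689
I = a² × P(1−P) = 0.42² × 0.1689 = 0.02980

0.0298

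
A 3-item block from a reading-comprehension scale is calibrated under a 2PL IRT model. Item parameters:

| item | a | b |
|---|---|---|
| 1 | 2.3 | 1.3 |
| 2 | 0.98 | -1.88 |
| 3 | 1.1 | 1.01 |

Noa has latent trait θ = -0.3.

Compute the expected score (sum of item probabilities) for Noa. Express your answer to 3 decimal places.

1.041

P(θ) = 1 / (1 + exp(−a(θ − b)))
P_1 = 1/(1+e^{3.6800}) = 0.0246
P_2 = 1/(1+e^{-1.5484}) = 0.8247
P_3 = 1/(1+e^{1.4410}) = 0.1914
E[score] = 0.0246 + 0.8247 + 0.1914 = 1.0407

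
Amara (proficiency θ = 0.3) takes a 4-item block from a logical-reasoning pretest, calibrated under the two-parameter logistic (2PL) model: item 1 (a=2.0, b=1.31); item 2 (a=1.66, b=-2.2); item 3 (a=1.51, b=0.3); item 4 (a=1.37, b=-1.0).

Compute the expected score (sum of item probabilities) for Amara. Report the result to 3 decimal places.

P(θ) = 1 / (1 + exp(−a(θ − b)))
P_1 = 1/(1+e^{2.0200}) = 0.1171
P_2 = 1/(1+e^{-4.1500}) = 0.9845
P_3 = 1/(1+e^{0.0000}) = 0.5000
P_4 = 1/(1+e^{-1.7810}) = 0.8558
E[score] = 0.1171 + 0.9845 + 0.5000 + 0.8558 = 2.4574

2.457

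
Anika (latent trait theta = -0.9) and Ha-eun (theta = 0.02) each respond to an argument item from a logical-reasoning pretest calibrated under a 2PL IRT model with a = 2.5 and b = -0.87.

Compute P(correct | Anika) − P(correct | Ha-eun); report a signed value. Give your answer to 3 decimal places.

P(theta) = 1 / (1 + exp(−a(theta − b)))
P(Anika) = 0.4813  [exponent -0.0750]
P(Ha-eun) = 0.9025  [exponent 2.2250]
Difference = 0.4813 − 0.9025 = -0.4212

-0.421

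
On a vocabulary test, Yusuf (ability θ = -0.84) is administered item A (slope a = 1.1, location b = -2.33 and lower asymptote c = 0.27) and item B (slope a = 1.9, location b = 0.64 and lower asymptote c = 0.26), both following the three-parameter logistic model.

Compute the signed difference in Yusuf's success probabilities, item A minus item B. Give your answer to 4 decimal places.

P(θ) = c + (1 − c) · 1 / (1 + exp(−a(θ − b)))
P_A = 0.8813
P_B = 0.3019
P_A − P_B = 0.5794

0.5794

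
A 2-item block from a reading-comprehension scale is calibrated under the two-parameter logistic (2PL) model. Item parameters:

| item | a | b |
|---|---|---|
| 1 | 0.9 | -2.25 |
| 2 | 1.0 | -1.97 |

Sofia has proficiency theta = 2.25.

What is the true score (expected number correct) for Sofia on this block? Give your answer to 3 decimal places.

1.968

P(theta) = 1 / (1 + exp(−a(theta − b)))
P_1 = 1/(1+e^{-4.0500}) = 0.9829
P_2 = 1/(1+e^{-4.2200}) = 0.9855
E[score] = 0.9829 + 0.9855 = 1.9684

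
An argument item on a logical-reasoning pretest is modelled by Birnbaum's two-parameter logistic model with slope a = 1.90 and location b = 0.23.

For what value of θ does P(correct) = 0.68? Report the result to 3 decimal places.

P(θ) = 1 / (1 + exp(−a(θ − b)))
logit = ln(0.6800/0.3200) = 0.7538
θ = b + logit/(a) = 0.23 + 0.7538/1.9000 = 0.6267

0.627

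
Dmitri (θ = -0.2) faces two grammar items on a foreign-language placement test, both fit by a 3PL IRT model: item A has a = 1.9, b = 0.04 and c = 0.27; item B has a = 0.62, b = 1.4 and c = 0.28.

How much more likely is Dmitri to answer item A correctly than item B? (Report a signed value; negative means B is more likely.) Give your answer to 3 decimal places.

P(θ) = c + (1 − c) · 1 / (1 + exp(−a(θ − b)))
P_A = 0.5532
P_B = 0.4748
P_A − P_B = 0.0784

0.078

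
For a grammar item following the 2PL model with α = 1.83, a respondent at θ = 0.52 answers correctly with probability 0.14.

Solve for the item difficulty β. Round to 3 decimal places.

P(θ) = 1 / (1 + exp(−α(θ − β)))
logit(0.14) = ln(0.14/0.86) = -1.8153
β = θ − logit/(α) = 0.52 − (-1.8153)/1.8300 = 1.5120

1.512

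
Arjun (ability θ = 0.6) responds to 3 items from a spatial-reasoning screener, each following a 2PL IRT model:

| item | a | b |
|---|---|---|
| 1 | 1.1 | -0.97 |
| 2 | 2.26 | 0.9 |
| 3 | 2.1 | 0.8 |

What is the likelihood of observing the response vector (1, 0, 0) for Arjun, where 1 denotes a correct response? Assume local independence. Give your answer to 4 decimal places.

P(θ) = 1 / (1 + exp(−a(θ − b)))
P_1 = 1/(1+e^{-1.7270}) = 0.8490
P_2 = 1/(1+e^{0.6780}) = 0.3367
P_3 = 1/(1+e^{0.4200}) = 0.3965
L = P_1 × (1−P_2) × (1−P_3) = 0.8490 × 0.6633 × 0.6035 = 0.33985

0.3399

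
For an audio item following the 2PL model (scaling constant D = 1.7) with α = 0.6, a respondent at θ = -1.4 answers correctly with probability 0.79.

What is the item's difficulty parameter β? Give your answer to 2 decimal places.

P(θ) = 1 / (1 + exp(−D·α(θ − β)))
logit(0.79) = ln(0.79/0.21) = 1.3249
β = θ − logit/(1.7·α) = -1.4 − 1.3249/1.0200 = -2.6989

-2.70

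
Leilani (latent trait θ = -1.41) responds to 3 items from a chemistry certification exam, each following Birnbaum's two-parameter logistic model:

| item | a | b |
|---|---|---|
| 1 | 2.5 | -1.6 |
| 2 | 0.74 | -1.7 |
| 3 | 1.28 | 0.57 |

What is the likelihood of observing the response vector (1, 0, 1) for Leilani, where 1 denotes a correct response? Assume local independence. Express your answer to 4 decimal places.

P(θ) = 1 / (1 + exp(−a(θ − b)))
P_1 = 1/(1+e^{-0.4750}) = 0.6166
P_2 = 1/(1+e^{-0.2146}) = 0.5534
P_3 = 1/(1+e^{2.5344}) = 0.0735
L = P_1 × (1−P_2) × P_3 = 0.6166 × 0.4466 × 0.0735 = 0.02023

0.0202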